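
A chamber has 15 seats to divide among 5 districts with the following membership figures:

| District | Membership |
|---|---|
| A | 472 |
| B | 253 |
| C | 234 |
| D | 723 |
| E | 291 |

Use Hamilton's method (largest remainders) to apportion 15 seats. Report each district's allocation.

Standard divisor: 1973 ÷ 15 ≈ 131.533.
Standard quotas: A 3.588, B 1.923, C 1.779, D 5.497, E 2.212.
Lower quotas: A 3, B 1, C 1, D 5, E 2 (sum 12, leaving 3 seats).
Remainders in descending order: B 0.923, C 0.779, A 0.588, D 0.497, E 0.212.
Largest remainders: B, C, A receive the extra seats.

A 4, B 2, C 2, D 5, E 2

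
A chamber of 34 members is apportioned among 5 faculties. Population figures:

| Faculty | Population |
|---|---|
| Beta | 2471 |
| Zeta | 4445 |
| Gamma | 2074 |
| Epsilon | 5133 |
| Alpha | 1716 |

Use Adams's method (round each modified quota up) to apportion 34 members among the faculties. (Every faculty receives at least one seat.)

Standard divisor 15839/34 ≈ 465.853; standard quotas: Beta 5.304, Zeta 9.542, Gamma 4.452, Epsilon 11.018, Alpha 3.684.
Rounding up gives 6, 10, 5, 12, 4 = 37 seats, so the divisor must be adjusted.
With modified divisor 500: modified quotas Beta 4.942, Zeta 8.890, Gamma 4.148, Epsilon 10.266, Alpha 3.432.
Rounding up: Beta 5, Zeta 9, Gamma 5, Epsilon 11, Alpha 4 (total 34).

Beta 5; Zeta 9; Gamma 5; Epsilon 11; Alpha 4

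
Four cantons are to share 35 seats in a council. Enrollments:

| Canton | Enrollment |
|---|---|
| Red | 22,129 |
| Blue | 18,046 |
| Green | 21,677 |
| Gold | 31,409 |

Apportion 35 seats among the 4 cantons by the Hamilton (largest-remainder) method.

Red=8; Blue=7; Green=8; Gold=12

Total 93261; standard divisor 93261/35 ≈ 2664.6.
Standard quotas: Red 8.3048, Blue 6.7725, Green 8.1352, Gold 11.7875.
Lower quotas: Red 8, Blue 6, Green 8, Gold 11 (sum 33, leaving 2 seats).
Remainders in descending order: Gold 0.7875, Blue 0.7725, Red 0.3048, Green 0.1352.
Largest remainders: Gold, Blue receive the extra seats.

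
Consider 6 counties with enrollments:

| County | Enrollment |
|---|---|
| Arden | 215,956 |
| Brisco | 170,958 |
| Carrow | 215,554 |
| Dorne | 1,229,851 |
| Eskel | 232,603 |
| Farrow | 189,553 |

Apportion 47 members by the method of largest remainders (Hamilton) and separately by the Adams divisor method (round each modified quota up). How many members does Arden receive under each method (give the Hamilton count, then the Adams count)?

Hamilton: Arden 4, Brisco 4, Carrow 4, Dorne 26, Eskel 5, Farrow 4.
Adams: Arden 5, Brisco 4, Carrow 5, Dorne 24, Eskel 5, Farrow 4.
Arden gets 4 under Hamilton and 5 under Adams.

4 and 5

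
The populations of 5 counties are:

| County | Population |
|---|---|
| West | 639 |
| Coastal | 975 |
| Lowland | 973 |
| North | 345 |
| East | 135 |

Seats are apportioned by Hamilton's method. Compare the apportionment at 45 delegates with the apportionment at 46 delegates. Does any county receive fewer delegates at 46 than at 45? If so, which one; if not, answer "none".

West

At 45 seats: West 10, Coastal 14, Lowland 14, North 5, East 2.
At 46 seats: West 9, Coastal 15, Lowland 15, North 5, East 2.
West drops from 10 to 9.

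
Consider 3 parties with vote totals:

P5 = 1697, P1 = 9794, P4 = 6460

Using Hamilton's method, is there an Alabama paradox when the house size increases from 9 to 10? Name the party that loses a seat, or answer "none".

At 9 seats: P5 1, P1 5, P4 3.
At 10 seats: P5 1, P1 5, P4 4.
No party's allocation decreased.

none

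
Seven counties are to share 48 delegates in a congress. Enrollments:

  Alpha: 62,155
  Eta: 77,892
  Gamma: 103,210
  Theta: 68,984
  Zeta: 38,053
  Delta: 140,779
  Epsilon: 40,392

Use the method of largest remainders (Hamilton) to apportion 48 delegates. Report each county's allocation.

Alpha 6, Eta 7, Gamma 9, Theta 6, Zeta 3, Delta 13, Epsilon 4

The standard divisor is 531465/48 ≈ 11072.188.
Standard quotas: Alpha 5.6136, Eta 7.0349, Gamma 9.3216, Theta 6.2304, Zeta 3.4368, Delta 12.7147, Epsilon 3.6481.
Lower quotas: Alpha 5, Eta 7, Gamma 9, Theta 6, Zeta 3, Delta 12, Epsilon 3 (sum 45, leaving 3 seats).
Remainders in descending order: Delta 0.7147, Epsilon 0.6481, Alpha 0.6136, Zeta 0.4368, Gamma 0.3216, Theta 0.2304, Eta 0.0349.
The surplus seats go to Delta, Epsilon, Alpha.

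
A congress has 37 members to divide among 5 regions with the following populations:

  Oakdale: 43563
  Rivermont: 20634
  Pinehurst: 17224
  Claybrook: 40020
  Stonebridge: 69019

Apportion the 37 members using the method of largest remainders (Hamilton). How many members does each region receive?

Total 190460; standard divisor 190460/37 ≈ 5147.568.
Standard quotas: Oakdale 8.4628, Rivermont 4.0085, Pinehurst 3.3460, Claybrook 7.7745, Stonebridge 13.4081.
Lower quotas: Oakdale 8, Rivermont 4, Pinehurst 3, Claybrook 7, Stonebridge 13 (sum 35, leaving 2 seats).
Remainders in descending order: Claybrook 0.7745, Oakdale 0.4628, Stonebridge 0.4081, Pinehurst 0.3460, Rivermont 0.0085.
The surplus seats go to Claybrook, Oakdale.

Oakdale: 9, Rivermont: 4, Pinehurst: 3, Claybrook: 8, Stonebridge: 13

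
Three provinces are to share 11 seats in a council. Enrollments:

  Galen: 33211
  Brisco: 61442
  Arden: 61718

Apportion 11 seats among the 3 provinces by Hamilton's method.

Total 156371; standard divisor 156371/11 ≈ 14215.545.
Standard quotas: Galen 2.3362, Brisco 4.3222, Arden 4.3416.
Lower quotas: Galen 2, Brisco 4, Arden 4 (sum 10, leaving 1 seat).
Remainders in descending order: Arden 0.3416, Galen 0.3362, Brisco 0.3222.
Largest remainder: Arden receives the extra seat.

Galen 2, Brisco 4, Arden 5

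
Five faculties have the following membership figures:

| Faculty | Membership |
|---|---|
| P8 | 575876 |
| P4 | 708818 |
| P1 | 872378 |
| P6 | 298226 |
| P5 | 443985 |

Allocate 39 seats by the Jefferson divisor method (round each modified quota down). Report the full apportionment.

Standard divisor 2899283/39 ≈ 74340.59; standard quotas: P8 7.746, P4 9.535, P1 11.735, P6 4.012, P5 5.972.
Rounding down gives 7, 9, 11, 4, 5 = 36 seats, so the divisor must be adjusted.
With modified divisor 71400: modified quotas P8 8.065, P4 9.927, P1 12.218, P6 4.177, P5 6.218.
Rounding down: P8 8, P4 9, P1 12, P6 4, P5 6 (total 39).

P8=8, P4=9, P1=12, P6=4, P5=6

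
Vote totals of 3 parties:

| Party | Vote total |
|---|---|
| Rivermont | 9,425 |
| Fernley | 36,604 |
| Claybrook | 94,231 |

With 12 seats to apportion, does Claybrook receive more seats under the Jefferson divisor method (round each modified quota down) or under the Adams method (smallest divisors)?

Jefferson

Jefferson: Rivermont 0, Fernley 3, Claybrook 9.
Adams: Rivermont 1, Fernley 3, Claybrook 8.
Claybrook gets 9 under Jefferson and 8 under Adams.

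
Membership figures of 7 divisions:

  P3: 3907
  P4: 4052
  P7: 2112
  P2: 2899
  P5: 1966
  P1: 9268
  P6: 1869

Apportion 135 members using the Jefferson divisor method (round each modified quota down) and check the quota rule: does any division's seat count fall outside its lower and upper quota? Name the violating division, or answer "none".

P1

Standard quotas: P3 20.230, P4 20.980, P7 10.935, P2 15.010, P5 10.179, P1 47.988, P6 9.677.
Jefferson allocation: P3 20, P4 21, P7 11, P2 15, P5 10, P1 49, P6 9.
P1 has quota 47.988 (lower 47, upper 48) but receives 49 — outside the quota interval.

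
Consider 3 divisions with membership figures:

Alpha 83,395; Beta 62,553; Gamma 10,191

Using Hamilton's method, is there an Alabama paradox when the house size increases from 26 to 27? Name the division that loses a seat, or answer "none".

At 26 seats: Alpha 14, Beta 10, Gamma 2.
At 27 seats: Alpha 14, Beta 11, Gamma 2.
No division's allocation decreased.

none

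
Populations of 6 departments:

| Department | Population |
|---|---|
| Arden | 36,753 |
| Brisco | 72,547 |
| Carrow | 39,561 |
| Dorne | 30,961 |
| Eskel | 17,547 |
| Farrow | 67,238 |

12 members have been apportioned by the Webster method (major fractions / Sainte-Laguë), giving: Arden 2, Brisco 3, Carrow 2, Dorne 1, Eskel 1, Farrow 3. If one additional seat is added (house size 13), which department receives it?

Brisco

Priority for the next seat is population ÷ (current seats + 0.5).
Priorities: Arden 14701.200, Brisco 20727.714, Carrow 15824.400, Dorne 20640.667, Eskel 11698.000, Farrow 19210.857.
Highest priority: Brisco.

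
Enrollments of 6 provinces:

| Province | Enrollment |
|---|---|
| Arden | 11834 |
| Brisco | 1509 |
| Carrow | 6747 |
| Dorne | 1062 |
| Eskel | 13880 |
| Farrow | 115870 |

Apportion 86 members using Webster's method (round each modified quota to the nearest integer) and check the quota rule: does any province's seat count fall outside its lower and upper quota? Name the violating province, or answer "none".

Farrow

Standard quotas: Arden 6.744, Brisco 0.860, Carrow 3.845, Dorne 0.605, Eskel 7.910, Farrow 66.035.
Webster allocation: Arden 7, Brisco 1, Carrow 4, Dorne 1, Eskel 8, Farrow 65.
Farrow has quota 66.035 (lower 66, upper 67) but receives 65 — outside the quota interval.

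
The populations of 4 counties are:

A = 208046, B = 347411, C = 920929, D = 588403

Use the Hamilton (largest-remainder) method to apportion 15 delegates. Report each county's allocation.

Total 2064789; standard divisor 2064789/15 ≈ 137652.6.
Standard quotas: A 1.5114, B 2.5238, C 6.6902, D 4.2746.
Lower quotas: A 1, B 2, C 6, D 4 (sum 13, leaving 2 seats).
Remainders in descending order: C 0.6902, B 0.5238, A 0.5114, D 0.2746.
Largest remainders: C, B receive the extra seats.

A 1, B 3, C 7, D 4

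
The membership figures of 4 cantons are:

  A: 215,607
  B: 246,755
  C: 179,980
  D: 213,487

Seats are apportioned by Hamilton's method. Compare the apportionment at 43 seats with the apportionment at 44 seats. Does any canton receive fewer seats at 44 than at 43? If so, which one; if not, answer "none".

none

At 43 seats: A 11, B 12, C 9, D 11.
At 44 seats: A 11, B 13, C 9, D 11.
No canton's allocation decreased.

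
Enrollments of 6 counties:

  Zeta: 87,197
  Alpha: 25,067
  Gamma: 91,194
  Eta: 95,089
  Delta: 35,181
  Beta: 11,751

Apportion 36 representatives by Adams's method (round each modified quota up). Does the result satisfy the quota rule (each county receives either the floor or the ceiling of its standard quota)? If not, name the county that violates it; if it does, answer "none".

none

Standard quotas: Zeta 9.086, Alpha 2.612, Gamma 9.503, Eta 9.909, Delta 3.666, Beta 1.224.
Adams allocation: Zeta 9, Alpha 3, Gamma 9, Eta 9, Delta 4, Beta 2.
Every allocation lies between the lower and upper quota.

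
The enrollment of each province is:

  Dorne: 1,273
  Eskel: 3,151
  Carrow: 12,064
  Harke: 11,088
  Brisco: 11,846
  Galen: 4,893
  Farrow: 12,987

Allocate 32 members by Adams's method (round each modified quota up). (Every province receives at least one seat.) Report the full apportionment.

Dorne 1, Eskel 2, Carrow 7, Harke 6, Brisco 6, Galen 3, Farrow 7

Standard divisor 57302/32 ≈ 1790.688; standard quotas: Dorne 0.711, Eskel 1.760, Carrow 6.737, Harke 6.192, Brisco 6.615, Galen 2.732, Farrow 7.253.
Rounding up gives 1, 2, 7, 7, 7, 3, 8 = 35 seats, so the divisor must be adjusted.
With modified divisor 2000: modified quotas Dorne 0.636, Eskel 1.575, Carrow 6.032, Harke 5.544, Brisco 5.923, Galen 2.446, Farrow 6.494.
Rounding up: Dorne 1, Eskel 2, Carrow 7, Harke 6, Brisco 6, Galen 3, Farrow 7 (total 32).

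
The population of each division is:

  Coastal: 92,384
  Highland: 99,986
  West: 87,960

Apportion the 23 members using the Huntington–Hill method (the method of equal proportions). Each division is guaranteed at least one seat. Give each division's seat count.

Coastal=8, Highland=8, West=7

With divisor 12064: modified quotas Coastal 7.658, Highland 8.288, West 7.291.
Geometric-mean thresholds: Coastal √(7·8)=7.483, Highland √(8·9)=8.485, West √(7·8)=7.483.
Each quota rounded against its threshold gives Coastal 8, Highland 8, West 7 (total 23).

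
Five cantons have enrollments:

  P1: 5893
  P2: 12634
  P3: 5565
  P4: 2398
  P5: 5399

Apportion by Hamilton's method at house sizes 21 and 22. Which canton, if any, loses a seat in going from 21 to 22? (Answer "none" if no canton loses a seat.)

At 21 seats: P1 4, P2 8, P3 4, P4 2, P5 3.
At 22 seats: P1 4, P2 9, P3 4, P4 1, P5 4.
P4 drops from 2 to 1.

P4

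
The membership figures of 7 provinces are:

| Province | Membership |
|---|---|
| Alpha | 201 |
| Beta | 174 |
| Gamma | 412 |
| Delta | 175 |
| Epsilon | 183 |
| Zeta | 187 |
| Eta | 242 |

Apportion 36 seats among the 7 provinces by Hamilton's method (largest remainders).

The standard divisor is 1574/36 ≈ 43.722.
Standard quotas: Alpha 4.597, Beta 3.980, Gamma 9.423, Delta 4.003, Epsilon 4.186, Zeta 4.277, Eta 5.535.
Lower quotas: Alpha 4, Beta 3, Gamma 9, Delta 4, Epsilon 4, Zeta 4, Eta 5 (sum 33, leaving 3 seats).
Remainders in descending order: Beta 0.980, Alpha 0.597, Eta 0.535, Gamma 0.423, Zeta 0.277, Epsilon 0.186, Delta 0.003.
The surplus seats go to Beta, Alpha, Eta.

Alpha 5, Beta 4, Gamma 9, Delta 4, Epsilon 4, Zeta 4, Eta 6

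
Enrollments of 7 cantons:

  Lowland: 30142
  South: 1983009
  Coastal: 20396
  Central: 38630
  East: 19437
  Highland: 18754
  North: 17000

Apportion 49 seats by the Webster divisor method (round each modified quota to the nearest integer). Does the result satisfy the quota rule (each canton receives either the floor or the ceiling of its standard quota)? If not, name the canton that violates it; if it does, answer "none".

South

Standard quotas: Lowland 0.694, South 45.675, Coastal 0.470, Central 0.890, East 0.448, Highland 0.432, North 0.392.
Webster allocation: Lowland 1, South 47, Coastal 0, Central 1, East 0, Highland 0, North 0.
South has quota 45.675 (lower 45, upper 46) but receives 47 — outside the quota interval.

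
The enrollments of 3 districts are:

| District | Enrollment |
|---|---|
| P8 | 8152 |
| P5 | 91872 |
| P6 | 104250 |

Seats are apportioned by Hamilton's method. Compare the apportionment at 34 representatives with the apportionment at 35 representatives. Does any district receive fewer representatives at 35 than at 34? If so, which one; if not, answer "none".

At 34 seats: P8 2, P5 15, P6 17.
At 35 seats: P8 1, P5 16, P6 18.
P8 drops from 2 to 1.

P8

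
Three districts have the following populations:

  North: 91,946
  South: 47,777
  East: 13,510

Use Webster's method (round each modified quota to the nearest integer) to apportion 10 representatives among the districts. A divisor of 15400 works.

North=6; South=3; East=1

With modified divisor 15400: modified quotas North 5.971, South 3.102, East 0.877.
Rounding to the nearest integer: North 6, South 3, East 1 (total 10).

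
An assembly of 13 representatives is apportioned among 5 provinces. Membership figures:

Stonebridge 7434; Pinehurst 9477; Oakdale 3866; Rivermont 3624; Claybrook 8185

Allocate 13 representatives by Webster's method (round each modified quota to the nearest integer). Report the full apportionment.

Standard divisor 32586/13 ≈ 2506.615; standard quotas: Stonebridge 2.966, Pinehurst 3.781, Oakdale 1.542, Rivermont 1.446, Claybrook 3.265.
Rounding to the nearest integer gives Stonebridge 3, Pinehurst 4, Oakdale 2, Rivermont 1, Claybrook 3 — total 13, matching the house size, so no adjustment is needed.

Stonebridge: 3, Pinehurst: 4, Oakdale: 2, Rivermont: 1, Claybrook: 3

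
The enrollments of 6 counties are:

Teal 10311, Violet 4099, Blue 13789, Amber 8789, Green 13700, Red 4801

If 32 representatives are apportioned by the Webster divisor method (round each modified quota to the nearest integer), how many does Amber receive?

Standard divisor 55489/32 ≈ 1734.031; standard quotas: Teal 5.946, Violet 2.364, Blue 7.952, Amber 5.069, Green 7.901, Red 2.769.
Rounding to the nearest integer gives Teal 6, Violet 2, Blue 8, Amber 5, Green 8, Red 3 — total 32, matching the house size, so no adjustment is needed.
Amber receives 5.

5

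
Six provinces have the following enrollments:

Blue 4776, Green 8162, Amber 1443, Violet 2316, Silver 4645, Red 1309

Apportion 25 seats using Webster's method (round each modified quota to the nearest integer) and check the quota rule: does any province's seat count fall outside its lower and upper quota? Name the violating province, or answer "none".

Standard quotas: Blue 5.271, Green 9.008, Amber 1.593, Violet 2.556, Silver 5.127, Red 1.445.
Webster allocation: Blue 5, Green 9, Amber 2, Violet 3, Silver 5, Red 1.
Every allocation lies between the lower and upper quota.

none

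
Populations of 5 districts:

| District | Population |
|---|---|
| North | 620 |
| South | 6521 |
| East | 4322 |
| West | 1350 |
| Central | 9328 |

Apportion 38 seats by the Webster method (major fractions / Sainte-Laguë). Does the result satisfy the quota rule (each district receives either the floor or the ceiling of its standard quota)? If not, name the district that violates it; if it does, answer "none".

Standard quotas: North 1.064, South 11.192, East 7.418, West 2.317, Central 16.009.
Webster allocation: North 1, South 11, East 8, West 2, Central 16.
Every allocation lies between the lower and upper quota.

none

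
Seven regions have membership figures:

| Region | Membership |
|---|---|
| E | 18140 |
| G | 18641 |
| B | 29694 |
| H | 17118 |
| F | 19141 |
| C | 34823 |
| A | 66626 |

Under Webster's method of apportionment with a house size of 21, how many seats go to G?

Standard divisor 204183/21 ≈ 9723; standard quotas: E 1.866, G 1.917, B 3.054, H 1.761, F 1.969, C 3.582, A 6.852.
Rounding to the nearest integer gives 2, 2, 3, 2, 2, 4, 7 = 22 seats, so the divisor must be adjusted.
With modified divisor 10100: modified quotas E 1.796, G 1.846, B 2.940, H 1.695, F 1.895, C 3.448, A 6.597.
Rounding to the nearest integer: E 2, G 2, B 3, H 2, F 2, C 3, A 7 (total 21).
G receives 2.

2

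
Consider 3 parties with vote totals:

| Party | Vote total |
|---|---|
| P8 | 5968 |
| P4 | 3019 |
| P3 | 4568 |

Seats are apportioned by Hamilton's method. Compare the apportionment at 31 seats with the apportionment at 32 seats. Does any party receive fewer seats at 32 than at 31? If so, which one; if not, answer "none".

At 31 seats: P8 14, P4 7, P3 10.
At 32 seats: P8 14, P4 7, P3 11.
No party's allocation decreased.

none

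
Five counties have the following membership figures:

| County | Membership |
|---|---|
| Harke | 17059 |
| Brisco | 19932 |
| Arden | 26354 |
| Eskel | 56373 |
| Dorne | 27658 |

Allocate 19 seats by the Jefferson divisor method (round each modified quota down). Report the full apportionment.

Harke: 2, Brisco: 2, Arden: 3, Eskel: 8, Dorne: 4

Standard divisor 147376/19 ≈ 7756.632; standard quotas: Harke 2.199, Brisco 2.570, Arden 3.398, Eskel 7.268, Dorne 3.566.
Rounding down gives 2, 2, 3, 7, 3 = 17 seats, so the divisor must be adjusted.
With modified divisor 6800: modified quotas Harke 2.509, Brisco 2.931, Arden 3.876, Eskel 8.290, Dorne 4.067.
Rounding down: Harke 2, Brisco 2, Arden 3, Eskel 8, Dorne 4 (total 19).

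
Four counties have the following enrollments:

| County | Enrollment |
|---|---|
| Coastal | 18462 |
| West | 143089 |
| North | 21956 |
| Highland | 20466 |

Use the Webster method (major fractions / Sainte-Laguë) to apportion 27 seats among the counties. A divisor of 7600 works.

Coastal: 2, West: 19, North: 3, Highland: 3

With modified divisor 7600: modified quotas Coastal 2.429, West 18.828, North 2.889, Highland 2.693.
Rounding to the nearest integer: Coastal 2, West 19, North 3, Highland 3 (total 27).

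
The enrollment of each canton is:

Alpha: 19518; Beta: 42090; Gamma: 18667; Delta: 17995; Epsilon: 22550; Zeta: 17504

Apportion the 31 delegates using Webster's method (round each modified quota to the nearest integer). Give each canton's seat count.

Alpha: 4; Beta: 10; Gamma: 4; Delta: 4; Epsilon: 5; Zeta: 4

Standard divisor 138324/31 ≈ 4462.065; standard quotas: Alpha 4.374, Beta 9.433, Gamma 4.183, Delta 4.033, Epsilon 5.054, Zeta 3.923.
Rounding to the nearest integer gives 4, 9, 4, 4, 5, 4 = 30 seats, so the divisor must be adjusted.
With modified divisor 4400: modified quotas Alpha 4.436, Beta 9.566, Gamma 4.242, Delta 4.090, Epsilon 5.125, Zeta 3.978.
Rounding to the nearest integer: Alpha 4, Beta 10, Gamma 4, Delta 4, Epsilon 5, Zeta 4 (total 31).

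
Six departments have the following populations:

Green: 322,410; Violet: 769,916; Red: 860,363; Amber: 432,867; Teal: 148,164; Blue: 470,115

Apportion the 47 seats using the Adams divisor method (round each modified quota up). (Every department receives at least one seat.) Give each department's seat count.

Green=5, Violet=12, Red=13, Amber=7, Teal=3, Blue=7

Standard divisor 3003835/47 ≈ 63911.383; standard quotas: Green 5.045, Violet 12.047, Red 13.462, Amber 6.773, Teal 2.318, Blue 7.356.
Rounding up gives 6, 13, 14, 7, 3, 8 = 51 seats, so the divisor must be adjusted.
With modified divisor 68600: modified quotas Green 4.700, Violet 11.223, Red 12.542, Amber 6.310, Teal 2.160, Blue 6.853.
Rounding up: Green 5, Violet 12, Red 13, Amber 7, Teal 3, Blue 7 (total 47).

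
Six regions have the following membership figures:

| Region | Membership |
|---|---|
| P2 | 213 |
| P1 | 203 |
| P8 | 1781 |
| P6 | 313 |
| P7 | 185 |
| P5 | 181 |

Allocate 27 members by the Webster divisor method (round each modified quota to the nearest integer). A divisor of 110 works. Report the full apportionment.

P2: 2; P1: 2; P8: 16; P6: 3; P7: 2; P5: 2

With modified divisor 110: modified quotas P2 1.936, P1 1.845, P8 16.191, P6 2.845, P7 1.682, P5 1.645.
Rounding to the nearest integer: P2 2, P1 2, P8 16, P6 3, P7 2, P5 2 (total 27).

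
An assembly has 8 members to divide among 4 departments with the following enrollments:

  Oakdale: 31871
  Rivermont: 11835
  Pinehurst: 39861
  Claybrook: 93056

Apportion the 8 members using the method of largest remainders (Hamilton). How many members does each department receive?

Standard divisor: 176623 ÷ 8 ≈ 22077.875.
Standard quotas: Oakdale 1.4436, Rivermont 0.5361, Pinehurst 1.8055, Claybrook 4.2149.
Lower quotas: Oakdale 1, Rivermont 0, Pinehurst 1, Claybrook 4 (sum 6, leaving 2 seats).
Remainders in descending order: Pinehurst 0.8055, Rivermont 0.5361, Oakdale 0.4436, Claybrook 0.2149.
Largest remainders: Pinehurst, Rivermont receive the extra seats.

Oakdale: 1; Rivermont: 1; Pinehurst: 2; Claybrook: 4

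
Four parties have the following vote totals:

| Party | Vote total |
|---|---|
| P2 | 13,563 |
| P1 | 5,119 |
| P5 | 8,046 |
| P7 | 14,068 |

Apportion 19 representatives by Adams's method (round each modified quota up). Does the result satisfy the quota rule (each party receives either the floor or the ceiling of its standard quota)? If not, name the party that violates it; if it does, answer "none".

none

Standard quotas: P2 6.317, P1 2.384, P5 3.747, P7 6.552.
Adams allocation: P2 6, P1 3, P5 4, P7 6.
Every allocation lies between the lower and upper quota.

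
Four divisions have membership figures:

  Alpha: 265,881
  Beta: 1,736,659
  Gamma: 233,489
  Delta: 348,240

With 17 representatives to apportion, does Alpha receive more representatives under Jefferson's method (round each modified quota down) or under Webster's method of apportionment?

Jefferson: Alpha 1, Beta 13, Gamma 1, Delta 2.
Webster: Alpha 2, Beta 11, Gamma 2, Delta 2.
Alpha gets 1 under Jefferson and 2 under Webster.

Webster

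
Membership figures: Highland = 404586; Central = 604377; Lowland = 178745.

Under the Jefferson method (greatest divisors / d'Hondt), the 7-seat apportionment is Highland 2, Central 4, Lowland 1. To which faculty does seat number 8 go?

Priority for the next seat is population ÷ (current seats + 1).
Priorities: Highland 134862.000, Central 120875.400, Lowland 89372.500.
Highest priority: Highland.

Highland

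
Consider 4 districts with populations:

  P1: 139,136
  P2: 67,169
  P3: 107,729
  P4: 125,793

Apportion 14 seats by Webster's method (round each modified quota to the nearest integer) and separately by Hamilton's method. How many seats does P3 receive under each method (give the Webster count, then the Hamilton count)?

3 and 4

Webster: P1 5, P2 2, P3 3, P4 4.
Hamilton: P1 4, P2 2, P3 4, P4 4.
P3 gets 3 under Webster and 4 under Hamilton.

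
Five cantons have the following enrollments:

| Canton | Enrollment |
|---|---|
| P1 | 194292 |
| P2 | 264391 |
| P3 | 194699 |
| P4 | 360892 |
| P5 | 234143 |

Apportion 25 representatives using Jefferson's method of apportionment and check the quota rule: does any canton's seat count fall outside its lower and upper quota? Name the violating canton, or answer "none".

Standard quotas: P1 3.891, P2 5.295, P3 3.899, P4 7.227, P5 4.689.
Jefferson allocation: P1 4, P2 5, P3 4, P4 7, P5 5.
Every allocation lies between the lower and upper quota.

none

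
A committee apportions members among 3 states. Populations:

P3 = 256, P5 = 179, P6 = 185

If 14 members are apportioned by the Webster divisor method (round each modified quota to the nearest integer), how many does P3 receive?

Standard divisor 620/14 ≈ 44.286; standard quotas: P3 5.781, P5 4.042, P6 4.177.
Rounding to the nearest integer gives P3 6, P5 4, P6 4 — total 14, matching the house size, so no adjustment is needed.
P3 receives 6.

6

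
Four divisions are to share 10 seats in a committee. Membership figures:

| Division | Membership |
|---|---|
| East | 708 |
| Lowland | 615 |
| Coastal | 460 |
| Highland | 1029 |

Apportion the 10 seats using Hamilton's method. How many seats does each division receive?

East 2, Lowland 2, Coastal 2, Highland 4

The standard divisor is 2812/10 ≈ 281.2.
Standard quotas: East 2.518, Lowland 2.187, Coastal 1.636, Highland 3.659.
Lower quotas: East 2, Lowland 2, Coastal 1, Highland 3 (sum 8, leaving 2 seats).
Remainders in descending order: Highland 0.659, Coastal 0.636, East 0.518, Lowland 0.187.
The surplus seats go to Highland, Coastal.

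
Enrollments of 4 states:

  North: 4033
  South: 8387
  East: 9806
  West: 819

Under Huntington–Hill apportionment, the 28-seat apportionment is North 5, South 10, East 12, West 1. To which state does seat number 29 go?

South

Priority for the next seat is population ÷ (√(s·(s+1))).
Priorities: North 736.322, South 799.669, East 785.108, West 579.120.
Highest priority: South.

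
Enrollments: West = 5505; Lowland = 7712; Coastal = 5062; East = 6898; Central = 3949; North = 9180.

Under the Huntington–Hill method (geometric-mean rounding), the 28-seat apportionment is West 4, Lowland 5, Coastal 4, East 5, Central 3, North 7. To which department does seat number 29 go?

Lowland

Priority for the next seat is population ÷ (√(s·(s+1))).
Priorities: West 1230.955, Lowland 1408.012, Coastal 1131.898, East 1259.397, Central 1139.978, North 1226.729.
Highest priority: Lowland.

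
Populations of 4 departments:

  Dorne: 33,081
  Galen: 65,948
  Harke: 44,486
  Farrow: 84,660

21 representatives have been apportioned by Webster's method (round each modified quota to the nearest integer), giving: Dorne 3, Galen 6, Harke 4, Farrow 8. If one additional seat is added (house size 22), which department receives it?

Galen

Priority for the next seat is population ÷ (current seats + 0.5).
Priorities: Dorne 9451.714, Galen 10145.846, Harke 9885.778, Farrow 9960.000.
Highest priority: Galen.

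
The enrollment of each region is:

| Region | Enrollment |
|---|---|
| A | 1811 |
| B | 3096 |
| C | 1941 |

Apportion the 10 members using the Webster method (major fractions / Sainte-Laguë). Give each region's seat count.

A=3, B=4, C=3

Standard divisor 6848/10 ≈ 684.8; standard quotas: A 2.645, B 4.521, C 2.834.
Rounding to the nearest integer gives 3, 5, 3 = 11 seats, so the divisor must be adjusted.
With modified divisor 700: modified quotas A 2.587, B 4.423, C 2.773.
Rounding to the nearest integer: A 3, B 4, C 3 (total 10).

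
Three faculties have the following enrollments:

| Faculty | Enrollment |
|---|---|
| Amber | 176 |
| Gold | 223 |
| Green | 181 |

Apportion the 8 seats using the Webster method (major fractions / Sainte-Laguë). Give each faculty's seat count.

Amber 2; Gold 3; Green 3

Standard divisor 580/8 ≈ 72.5; standard quotas: Amber 2.428, Gold 3.076, Green 2.497.
Rounding to the nearest integer gives 2, 3, 2 = 7 seats, so the divisor must be adjusted.
With modified divisor 71: modified quotas Amber 2.479, Gold 3.141, Green 2.549.
Rounding to the nearest integer: Amber 2, Gold 3, Green 3 (total 8).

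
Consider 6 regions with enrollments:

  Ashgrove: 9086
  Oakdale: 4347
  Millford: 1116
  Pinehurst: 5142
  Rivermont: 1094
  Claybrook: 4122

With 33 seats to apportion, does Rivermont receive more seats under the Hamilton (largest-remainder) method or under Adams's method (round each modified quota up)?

Adams

Hamilton: Ashgrove 12, Oakdale 6, Millford 2, Pinehurst 7, Rivermont 1, Claybrook 5.
Adams: Ashgrove 11, Oakdale 6, Millford 2, Pinehurst 7, Rivermont 2, Claybrook 5.
Rivermont gets 1 under Hamilton and 2 under Adams.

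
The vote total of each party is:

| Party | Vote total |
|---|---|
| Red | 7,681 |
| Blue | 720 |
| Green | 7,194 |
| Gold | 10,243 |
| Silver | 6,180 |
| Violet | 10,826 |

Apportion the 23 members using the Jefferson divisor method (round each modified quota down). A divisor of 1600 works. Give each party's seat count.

With modified divisor 1600: modified quotas Red 4.801, Blue 0.450, Green 4.496, Gold 6.402, Silver 3.862, Violet 6.766.
Rounding down: Red 4, Blue 0, Green 4, Gold 6, Silver 3, Violet 6 (total 23).

Red: 4, Blue: 0, Green: 4, Gold: 6, Silver: 3, Violet: 6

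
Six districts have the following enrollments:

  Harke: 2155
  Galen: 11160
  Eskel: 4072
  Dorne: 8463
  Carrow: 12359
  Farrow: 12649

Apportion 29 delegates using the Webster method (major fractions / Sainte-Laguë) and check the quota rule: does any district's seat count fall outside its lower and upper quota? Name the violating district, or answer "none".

Standard quotas: Harke 1.229, Galen 6.364, Eskel 2.322, Dorne 4.826, Carrow 7.047, Farrow 7.213.
Webster allocation: Harke 1, Galen 7, Eskel 2, Dorne 5, Carrow 7, Farrow 7.
Every allocation lies between the lower and upper quota.

none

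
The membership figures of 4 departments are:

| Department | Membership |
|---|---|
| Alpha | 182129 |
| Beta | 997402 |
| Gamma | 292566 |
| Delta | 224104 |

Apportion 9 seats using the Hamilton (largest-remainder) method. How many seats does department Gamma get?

The standard divisor is 1696201/9 ≈ 188466.778.
Standard quotas: Alpha 0.9664, Beta 5.2922, Gamma 1.5523, Delta 1.1891.
Lower quotas: Alpha 0, Beta 5, Gamma 1, Delta 1 (sum 7, leaving 2 seats).
Remainders in descending order: Alpha 0.9664, Gamma 0.5523, Beta 0.2922, Delta 0.1891.
The surplus seats go to Alpha, Gamma.
Gamma receives 2.

2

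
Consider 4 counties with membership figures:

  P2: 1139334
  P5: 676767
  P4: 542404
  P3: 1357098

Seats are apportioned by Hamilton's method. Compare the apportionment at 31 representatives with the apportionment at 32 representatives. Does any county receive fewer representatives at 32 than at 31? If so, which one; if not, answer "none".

At 31 seats: P2 9, P5 6, P4 5, P3 11.
At 32 seats: P2 10, P5 6, P4 4, P3 12.
P4 drops from 5 to 4.

P4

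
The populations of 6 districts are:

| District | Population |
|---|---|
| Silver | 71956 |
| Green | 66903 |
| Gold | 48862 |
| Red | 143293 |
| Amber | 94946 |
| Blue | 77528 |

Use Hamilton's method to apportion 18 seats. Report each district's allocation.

The standard divisor is 503488/18 ≈ 27971.556.
Standard quotas: Silver 2.5725, Green 2.3918, Gold 1.7468, Red 5.1228, Amber 3.3944, Blue 2.7717.
Lower quotas: Silver 2, Green 2, Gold 1, Red 5, Amber 3, Blue 2 (sum 15, leaving 3 seats).
Remainders in descending order: Blue 0.7717, Gold 0.7468, Silver 0.5725, Amber 0.3944, Green 0.3918, Red 0.1228.
The surplus seats go to Blue, Gold, Silver.

Silver: 3; Green: 2; Gold: 2; Red: 5; Amber: 3; Blue: 3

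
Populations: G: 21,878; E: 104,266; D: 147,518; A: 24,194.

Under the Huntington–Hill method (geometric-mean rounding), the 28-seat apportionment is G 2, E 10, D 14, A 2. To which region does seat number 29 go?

D

Priority for the next seat is population ÷ (√(s·(s+1))).
Priorities: G 8931.656, E 9941.373, D 10179.709, A 9877.159.
Highest priority: D.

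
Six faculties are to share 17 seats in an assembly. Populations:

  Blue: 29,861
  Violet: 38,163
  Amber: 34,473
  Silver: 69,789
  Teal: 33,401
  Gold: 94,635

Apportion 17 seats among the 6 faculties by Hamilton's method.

Blue=2, Violet=2, Amber=2, Silver=4, Teal=2, Gold=5

The standard divisor is 300322/17 = 17666.
Standard quotas: Blue 1.6903, Violet 2.1603, Amber 1.9514, Silver 3.9505, Teal 1.8907, Gold 5.3569.
Lower quotas: Blue 1, Violet 2, Amber 1, Silver 3, Teal 1, Gold 5 (sum 13, leaving 4 seats).
Remainders in descending order: Amber 0.9514, Silver 0.9505, Teal 0.8907, Blue 0.6903, Gold 0.3569, Violet 0.1603.
The surplus seats go to Amber, Silver, Teal, Blue.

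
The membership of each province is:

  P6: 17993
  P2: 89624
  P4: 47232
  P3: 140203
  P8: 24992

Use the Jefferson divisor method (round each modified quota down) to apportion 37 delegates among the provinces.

P6=2, P2=10, P4=5, P3=17, P8=3

Standard divisor 320044/37 ≈ 8649.838; standard quotas: P6 2.080, P2 10.361, P4 5.460, P3 16.209, P8 2.889.
Rounding down gives 2, 10, 5, 16, 2 = 35 seats, so the divisor must be adjusted.
With modified divisor 8200: modified quotas P6 2.194, P2 10.930, P4 5.760, P3 17.098, P8 3.048.
Rounding down: P6 2, P2 10, P4 5, P3 17, P8 3 (total 37).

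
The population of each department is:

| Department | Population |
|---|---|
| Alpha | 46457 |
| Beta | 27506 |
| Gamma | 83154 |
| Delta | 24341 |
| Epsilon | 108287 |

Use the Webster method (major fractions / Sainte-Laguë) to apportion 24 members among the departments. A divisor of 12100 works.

Alpha=4, Beta=2, Gamma=7, Delta=2, Epsilon=9

With modified divisor 12100: modified quotas Alpha 3.839, Beta 2.273, Gamma 6.872, Delta 2.012, Epsilon 8.949.
Rounding to the nearest integer: Alpha 4, Beta 2, Gamma 7, Delta 2, Epsilon 9 (total 24).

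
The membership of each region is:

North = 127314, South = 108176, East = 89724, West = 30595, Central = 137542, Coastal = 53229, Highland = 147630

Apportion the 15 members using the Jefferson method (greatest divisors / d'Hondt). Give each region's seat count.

North 3; South 2; East 2; West 0; Central 3; Coastal 1; Highland 4

Standard divisor 694210/15 ≈ 46280.667; standard quotas: North 2.751, South 2.337, East 1.939, West 0.661, Central 2.972, Coastal 1.150, Highland 3.190.
Rounding down gives 2, 2, 1, 0, 2, 1, 3 = 11 seats, so the divisor must be adjusted.
With modified divisor 36500: modified quotas North 3.488, South 2.964, East 2.458, West 0.838, Central 3.768, Coastal 1.458, Highland 4.045.
Rounding down: North 3, South 2, East 2, West 0, Central 3, Coastal 1, Highland 4 (total 15).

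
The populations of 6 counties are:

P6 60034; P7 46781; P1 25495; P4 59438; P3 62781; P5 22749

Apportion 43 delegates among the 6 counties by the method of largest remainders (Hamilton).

P6 9, P7 7, P1 4, P4 9, P3 10, P5 4

Standard divisor: 277278 ÷ 43 ≈ 6448.326.
Standard quotas: P6 9.3100, P7 7.2548, P1 3.9537, P4 9.2176, P3 9.7360, P5 3.5279.
Lower quotas: P6 9, P7 7, P1 3, P4 9, P3 9, P5 3 (sum 40, leaving 3 seats).
Remainders in descending order: P1 0.9537, P3 0.7360, P5 0.5279, P6 0.3100, P7 0.2548, P4 0.2176.
The surplus seats go to P1, P3, P5.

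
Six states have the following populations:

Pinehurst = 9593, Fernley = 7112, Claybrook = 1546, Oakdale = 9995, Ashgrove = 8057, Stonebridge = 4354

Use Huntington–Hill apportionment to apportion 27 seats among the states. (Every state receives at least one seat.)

With divisor 1511: modified quotas Pinehurst 6.349, Fernley 4.707, Claybrook 1.023, Oakdale 6.615, Ashgrove 5.332, Stonebridge 2.882.
Geometric-mean thresholds: Pinehurst √(6·7)=6.481, Fernley √(4·5)=4.472, Claybrook √(1·2)=1.414, Oakdale √(6·7)=6.481, Ashgrove √(5·6)=5.477, Stonebridge √(2·3)=2.449.
Each quota rounded against its threshold gives Pinehurst 6, Fernley 5, Claybrook 1, Oakdale 7, Ashgrove 5, Stonebridge 3 (total 27).

Pinehurst: 6, Fernley: 5, Claybrook: 1, Oakdale: 7, Ashgrove: 5, Stonebridge: 3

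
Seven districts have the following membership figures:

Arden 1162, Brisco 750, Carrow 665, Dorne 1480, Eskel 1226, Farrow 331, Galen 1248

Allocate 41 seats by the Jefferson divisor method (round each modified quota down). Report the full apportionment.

Standard divisor 6862/41 ≈ 167.366; standard quotas: Arden 6.943, Brisco 4.481, Carrow 3.973, Dorne 8.843, Eskel 7.325, Farrow 1.978, Galen 7.457.
Rounding down gives 6, 4, 3, 8, 7, 1, 7 = 36 seats, so the divisor must be adjusted.
With modified divisor 155: modified quotas Arden 7.497, Brisco 4.839, Carrow 4.290, Dorne 9.548, Eskel 7.910, Farrow 2.135, Galen 8.052.
Rounding down: Arden 7, Brisco 4, Carrow 4, Dorne 9, Eskel 7, Farrow 2, Galen 8 (total 41).

Arden 7; Brisco 4; Carrow 4; Dorne 9; Eskel 7; Farrow 2; Galen 8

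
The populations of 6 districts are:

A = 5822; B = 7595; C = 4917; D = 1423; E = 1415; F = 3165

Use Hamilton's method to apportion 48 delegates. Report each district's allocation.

A 11, B 15, C 10, D 3, E 3, F 6

The standard divisor is 24337/48 ≈ 507.021.
Standard quotas: A 11.4828, B 14.9797, C 9.6978, D 2.8066, E 2.7908, F 6.2423.
Lower quotas: A 11, B 14, C 9, D 2, E 2, F 6 (sum 44, leaving 4 seats).
Remainders in descending order: B 0.9797, D 0.8066, E 0.7908, C 0.6978, A 0.4828, F 0.2423.
Largest remainders: B, D, E, C receive the extra seats.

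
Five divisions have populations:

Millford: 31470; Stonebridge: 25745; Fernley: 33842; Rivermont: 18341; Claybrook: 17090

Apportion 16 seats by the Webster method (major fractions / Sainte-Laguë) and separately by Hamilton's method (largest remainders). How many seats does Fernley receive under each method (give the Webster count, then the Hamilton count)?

5 and 4

Webster: Millford 4, Stonebridge 3, Fernley 5, Rivermont 2, Claybrook 2.
Hamilton: Millford 4, Stonebridge 3, Fernley 4, Rivermont 3, Claybrook 2.
Fernley gets 5 under Webster and 4 under Hamilton.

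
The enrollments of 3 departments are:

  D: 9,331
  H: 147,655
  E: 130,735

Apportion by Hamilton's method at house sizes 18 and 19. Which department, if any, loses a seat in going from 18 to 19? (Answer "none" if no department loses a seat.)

D

At 18 seats: D 1, H 9, E 8.
At 19 seats: D 0, H 10, E 9.
D drops from 1 to 0.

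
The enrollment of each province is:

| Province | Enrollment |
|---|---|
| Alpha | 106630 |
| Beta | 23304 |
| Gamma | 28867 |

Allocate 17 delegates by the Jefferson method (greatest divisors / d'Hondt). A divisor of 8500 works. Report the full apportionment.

Alpha: 12; Beta: 2; Gamma: 3

With modified divisor 8500: modified quotas Alpha 12.545, Beta 2.742, Gamma 3.396.
Rounding down: Alpha 12, Beta 2, Gamma 3 (total 17).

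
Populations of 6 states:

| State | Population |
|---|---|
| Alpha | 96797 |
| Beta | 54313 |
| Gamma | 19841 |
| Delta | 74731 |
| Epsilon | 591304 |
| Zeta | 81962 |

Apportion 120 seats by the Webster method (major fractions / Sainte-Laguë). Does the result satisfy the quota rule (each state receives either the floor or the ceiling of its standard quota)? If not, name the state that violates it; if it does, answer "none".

Epsilon

Standard quotas: Alpha 12.640, Beta 7.092, Gamma 2.591, Delta 9.759, Epsilon 77.215, Zeta 10.703.
Webster allocation: Alpha 13, Beta 7, Gamma 3, Delta 10, Epsilon 76, Zeta 11.
Epsilon has quota 77.215 (lower 77, upper 78) but receives 76 — outside the quota interval.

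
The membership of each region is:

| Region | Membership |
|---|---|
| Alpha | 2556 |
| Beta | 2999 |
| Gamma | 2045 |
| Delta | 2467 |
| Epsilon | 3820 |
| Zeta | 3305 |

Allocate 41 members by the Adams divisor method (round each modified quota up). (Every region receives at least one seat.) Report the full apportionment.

Alpha 6, Beta 7, Gamma 5, Delta 6, Epsilon 9, Zeta 8

Standard divisor 17192/41 ≈ 419.317; standard quotas: Alpha 6.096, Beta 7.152, Gamma 4.877, Delta 5.883, Epsilon 9.110, Zeta 7.882.
Rounding up gives 7, 8, 5, 6, 10, 8 = 44 seats, so the divisor must be adjusted.
With modified divisor 450: modified quotas Alpha 5.680, Beta 6.664, Gamma 4.544, Delta 5.482, Epsilon 8.489, Zeta 7.344.
Rounding up: Alpha 6, Beta 7, Gamma 5, Delta 6, Epsilon 9, Zeta 8 (total 41).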